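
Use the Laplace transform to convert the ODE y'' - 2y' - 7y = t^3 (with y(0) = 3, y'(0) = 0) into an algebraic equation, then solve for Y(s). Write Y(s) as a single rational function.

Take the Laplace transform of both sides.
The derivative rules (L{y''} = s^2 Y - s·y(0) - y'(0) and L{y'} = sY - y(0), with y(0) = 3, y'(0) = 0) turn the left side into (s^2 - 2*s - 7)Y - (3*s - 6).
The right side is L{t^3} = 6/s^4.
So (s^2 - 2*s - 7)Y = 6/s^4 + (3*s - 6).
Isolate Y and clear denominators.

Y(s) = (3*s^5 - 6*s^4 + 6)/(s^6 - 2*s^5 - 7*s^4)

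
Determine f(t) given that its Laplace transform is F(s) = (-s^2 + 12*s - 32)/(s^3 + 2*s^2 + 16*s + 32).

f(t) = 2*sin(4*t) + 2*cos(4*t) - 3*exp(-2*t)

Factor the denominator: s^3 + 2*s^2 + 16*s + 32 = (s + 2)*(s^2 + 16).
Partial fraction decomposition gives [-3/(s + 2)] + [2*s/(s^2 + 16)] + [8/(s^2 + 16)].
Invert each term: -3/(s + 2) ↔ -3e^(-2t); 2·s/(s^2 + 16) ↔ 2cos(4t); 2·4/(s^2 + 16) ↔ 2sin(4t).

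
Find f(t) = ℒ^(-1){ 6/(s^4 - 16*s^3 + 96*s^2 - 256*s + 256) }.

f(t) = t^3*exp(4*t)

Rewrite the denominator: s^4 - 16*s^3 + 96*s^2 - 256*s + 256 = (s - 4)^4.
The form in (s - 4) signals a first-shifting-theorem factor e^(4t).
Since L{t^3} = 3!/s^4 = 6/s^4, the inverse is t^3*e^(4*t).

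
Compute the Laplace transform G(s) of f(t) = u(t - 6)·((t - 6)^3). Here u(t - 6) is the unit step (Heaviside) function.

G(s) = 6*exp(-6*s)/s^4

By the second shifting theorem, L{u(t - c)·g(t - c)} = e^(-cs)·H(s) with c = 6 and H(s) = L{g(t)}.
L{t^3} = 3!/s^4 = 6/s^4.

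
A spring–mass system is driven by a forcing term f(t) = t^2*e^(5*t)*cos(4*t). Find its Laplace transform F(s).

L{cos(4t)} = s/(s^2 + 16).
Multiplying by e^(5t) shifts s → s - 5, so L{e^(5*t)*cos(4*t)} = (s - 5)/((s - 5)^2 + 16).
Then apply L{t^2·g(t)} = (-1)^2 d^2/ds^2[G(s)] with G(s) = (s - 5)/((s - 5)^2 + 16):
differentiating 2 times and applying the sign gives 2*(s - 5)*(s^2 - 10*s - 23)/(s^2 - 10*s + 41)^3.

F(s) = 2*(s - 5)*(s^2 - 10*s - 23)/(s^2 - 10*s + 41)^3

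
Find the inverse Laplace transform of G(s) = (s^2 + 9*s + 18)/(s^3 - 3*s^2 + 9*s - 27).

Factor the denominator: s^3 - 3*s^2 + 9*s - 27 = (s - 3)*(s^2 + 9).
Partial fraction decomposition gives [3/(s - 3)] + [-2*s/(s^2 + 9)] + [3/(s^2 + 9)].
Invert each term: 3/(s - 3) ↔ 3e^(3t); -2·s/(s^2 + 9) ↔ -2cos(3t); 1·3/(s^2 + 9) ↔ sin(3t).

3*exp(3*t) + sin(3*t) - 2*cos(3*t)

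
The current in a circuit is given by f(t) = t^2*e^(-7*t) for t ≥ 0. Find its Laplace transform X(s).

L{e^(-7t)} = 1/(s + 7).
Then apply L{t^2·g(t)} = (-1)^2 d^2/ds^2[G(s)] with G(s) = 1/(s + 7):
differentiating 2 times and applying the sign gives 2/(s + 7)^3.

X(s) = 2/(s + 7)^3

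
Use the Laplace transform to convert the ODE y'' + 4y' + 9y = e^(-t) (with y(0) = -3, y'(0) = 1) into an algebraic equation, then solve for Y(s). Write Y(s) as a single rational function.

Y(s) = (-3*s^2 - 14*s - 10)/(s^3 + 5*s^2 + 13*s + 9)

Transform both sides with L{·}.
Using L{y''} = s^2 Y - s·y(0) - y'(0) and L{y'} = sY - y(0), with y(0) = -3, y'(0) = 1, the left side becomes (s^2 + 4*s + 9)Y - (-3*s - 11).
The right side is L{e^(-t)} = 1/(s + 1).
So (s^2 + 4*s + 9)Y = 1/(s + 1) + (-3*s - 11).
Divide through and combine into a single rational function.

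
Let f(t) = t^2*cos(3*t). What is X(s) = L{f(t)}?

L{cos(3t)} = s/(s^2 + 9).
Then apply L{t^2·g(t)} = (-1)^2 d^2/ds^2[G(s)] with G(s) = s/(s^2 + 9):
differentiating 2 times and applying the sign gives 2*s*(s^2 - 27)/(s^2 + 9)^3.

X(s) = 2*s*(s^2 - 27)/(s^2 + 9)^3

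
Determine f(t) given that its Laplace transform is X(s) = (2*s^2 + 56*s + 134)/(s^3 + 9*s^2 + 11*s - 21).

f(t) = 6*exp(t) + exp(-3*t) - 5*exp(-7*t)

Factor the denominator: s^3 + 9*s^2 + 11*s - 21 = (s - 1)*(s + 3)*(s + 7).
Partial fraction decomposition gives [6/(s - 1)] + [-5/(s + 7)] + [1/(s + 3)].
Invert each term: 6/(s - 1) ↔ 6e^(t); -5/(s + 7) ↔ -5e^(-7t); 1/(s + 3) ↔ e^(-3t).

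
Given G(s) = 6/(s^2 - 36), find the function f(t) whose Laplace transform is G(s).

f(t) = sinh(6*t)

Since L{sinh(6t)} = 6/(s^2 - 36), the inverse is sinh(6*t).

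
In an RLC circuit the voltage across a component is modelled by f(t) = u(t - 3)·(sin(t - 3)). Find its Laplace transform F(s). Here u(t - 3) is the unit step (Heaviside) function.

F(s) = exp(-3*s)/(s^2 + 1)

By the second shifting theorem, L{u(t - c)·g(t - c)} = e^(-cs)·G(s) with c = 3 and G(s) = L{g(t)}.
L{sin(t)} = 1/(s^2 + 1).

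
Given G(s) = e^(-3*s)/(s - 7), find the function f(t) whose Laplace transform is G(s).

The factor e^(-3s) signals a time shift by c = 3 (second shifting theorem).
L{e^(7t)} = 1/(s - 7), so L^-1{1/(s - 7)} = e^(7*t).
Hence the inverse is u(t - 3) times that function evaluated at t - 3.

f(t) = Heaviside(t - 3)*(exp(7*t - 21))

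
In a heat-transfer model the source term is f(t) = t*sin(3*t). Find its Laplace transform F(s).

F(s) = 6*s/(s^2 + 9)^2

L{sin(3t)} = 3/(s^2 + 9).
Then apply L{t·g(t)} = -d/ds[G(s)] with G(s) = 3/(s^2 + 9):
differentiating 1 time and applying the sign gives 6*s/(s^2 + 9)^2.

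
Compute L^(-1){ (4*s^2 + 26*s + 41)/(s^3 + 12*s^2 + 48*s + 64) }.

Factor the denominator: s^3 + 12*s^2 + 48*s + 64 = (s + 4)^3.
Partial fraction decomposition gives [4/(s + 4)] + [-6/(s + 4)^2] + [(s + 4)^(-3)].
Invert each term: 4/(s + 4) ↔ 4e^(-4t); -6/(s + 4)^2 ↔ -6t·e^(-4t); 1/(s + 4)^3 ↔ (1/2)t^2·e^(-4t).

t^2*exp(-4*t)/2 - 6*t*exp(-4*t) + 4*exp(-4*t)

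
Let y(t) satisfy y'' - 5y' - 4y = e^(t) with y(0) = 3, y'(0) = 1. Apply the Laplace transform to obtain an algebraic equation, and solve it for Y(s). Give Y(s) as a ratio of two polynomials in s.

Y(s) = (3*s^2 - 17*s + 15)/(s^3 - 6*s^2 + s + 4)

Take the Laplace transform of both sides.
Using L{y''} = s^2 Y - s·y(0) - y'(0) and L{y'} = sY - y(0), with y(0) = 3, y'(0) = 1, the left side becomes (s^2 - 5*s - 4)Y - (3*s - 14).
The right side is L{e^(t)} = 1/(s - 1).
So (s^2 - 5*s - 4)Y = 1/(s - 1) + (3*s - 14).
Isolate Y and clear denominators.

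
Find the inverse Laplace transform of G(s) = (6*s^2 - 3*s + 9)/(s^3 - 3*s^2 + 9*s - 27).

Factor the denominator: s^3 - 3*s^2 + 9*s - 27 = (s - 3)*(s^2 + 9).
Partial fraction decomposition gives [3/(s - 3)] + [3*s/(s^2 + 9)] + [6/(s^2 + 9)].
Invert each term: 3/(s - 3) ↔ 3e^(3t); 3·s/(s^2 + 9) ↔ 3cos(3t); 2·3/(s^2 + 9) ↔ 2sin(3t).

3*exp(3*t) + 2*sin(3*t) + 3*cos(3*t)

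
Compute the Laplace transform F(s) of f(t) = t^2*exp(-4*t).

L{t^2} = 2!/s^3 = 2/s^3.
By the first shifting theorem, multiplying by e^(-4t) replaces s with s + 4.

F(s) = 2/(s + 4)^3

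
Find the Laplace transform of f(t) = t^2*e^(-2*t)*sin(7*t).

L{sin(7t)} = 7/(s^2 + 49).
Multiplying by e^(-2t) shifts s → s + 2, so L{e^(-2*t)*sin(7*t)} = 7/((s + 2)^2 + 49).
Then apply L{t^2·g(t)} = (-1)^2 d^2/ds^2[H(s)] with H(s) = 7/((s + 2)^2 + 49):
differentiating 2 times and applying the sign gives 14*(3*s^2 + 12*s - 37)/(s^2 + 4*s + 53)^3.

14*(3*s^2 + 12*s - 37)/(s^2 + 4*s + 53)^3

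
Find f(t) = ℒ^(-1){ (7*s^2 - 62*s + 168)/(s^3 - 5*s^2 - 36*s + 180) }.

Factor the denominator: s^3 - 5*s^2 - 36*s + 180 = (s - 6)*(s - 5)*(s + 6).
Partial fraction decomposition gives [6/(s + 6)] + [4/(s - 6)] + [-3/(s - 5)].
Invert each term: 6/(s + 6) ↔ 6e^(-6t); 4/(s - 6) ↔ 4e^(6t); -3/(s - 5) ↔ -3e^(5t).

f(t) = 4*exp(6*t) - 3*exp(5*t) + 6*exp(-6*t)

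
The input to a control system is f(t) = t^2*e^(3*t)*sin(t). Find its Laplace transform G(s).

L{sin(t)} = 1/(s^2 + 1).
Multiplying by e^(3t) shifts s → s - 3, so L{e^(3*t)*sin(t)} = 1/((s - 3)^2 + 1).
Then apply L{t^2·g(t)} = (-1)^2 d^2/ds^2[H(s)] with H(s) = 1/((s - 3)^2 + 1):
differentiating 2 times and applying the sign gives 2*(3*s^2 - 18*s + 26)/(s^2 - 6*s + 10)^3.

G(s) = 2*(3*s^2 - 18*s + 26)/(s^2 - 6*s + 10)^3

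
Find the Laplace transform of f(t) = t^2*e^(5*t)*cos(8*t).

2*(s - 5)*(s^2 - 10*s - 167)/(s^2 - 10*s + 89)^3

L{cos(8t)} = s/(s^2 + 64).
Multiplying by e^(5t) shifts s → s - 5, so L{e^(5*t)*cos(8*t)} = (s - 5)/((s - 5)^2 + 64).
Then apply L{t^2·g(t)} = (-1)^2 d^2/ds^2[G(s)] with G(s) = (s - 5)/((s - 5)^2 + 64):
differentiating 2 times and applying the sign gives 2*(s - 5)*(s^2 - 10*s - 167)/(s^2 - 10*s + 89)^3.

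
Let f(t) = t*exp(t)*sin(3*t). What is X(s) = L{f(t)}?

L{sin(3t)} = 3/(s^2 + 9).
Multiplying by e^(t) shifts s → s - 1, so L{exp(t)*sin(3*t)} = 3/((s - 1)^2 + 9).
Then apply L{t·g(t)} = -d/ds[G(s)] with G(s) = 3/((s - 1)^2 + 9):
differentiating 1 time and applying the sign gives 6*(s - 1)/(s^2 - 2*s + 10)^2.

X(s) = 6*(s - 1)/(s^2 - 2*s + 10)^2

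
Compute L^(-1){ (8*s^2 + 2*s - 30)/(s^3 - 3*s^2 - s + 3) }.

6*exp(3*t) + 5*exp(t) - 3*exp(-t)

Factor the denominator: s^3 - 3*s^2 - s + 3 = (s - 3)*(s - 1)*(s + 1).
Partial fraction decomposition gives [5/(s - 1)] + [6/(s - 3)] + [-3/(s + 1)].
Invert each term: 5/(s - 1) ↔ 5e^(t); 6/(s - 3) ↔ 6e^(3t); -3/(s + 1) ↔ -3e^(-t).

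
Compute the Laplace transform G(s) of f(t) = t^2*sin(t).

L{sin(t)} = 1/(s^2 + 1).
Then apply L{t^2·g(t)} = (-1)^2 d^2/ds^2[H(s)] with H(s) = 1/(s^2 + 1):
differentiating 2 times and applying the sign gives 2*(3*s^2 - 1)/(s^2 + 1)^3.

G(s) = 2*(3*s^2 - 1)/(s^2 + 1)^3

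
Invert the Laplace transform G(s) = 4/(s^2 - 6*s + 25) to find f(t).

f(t) = exp(3*t)*sin(4*t)

Rewrite the denominator: s^2 - 6*s + 25 = (s - 3)^2 + 16.
The form in (s - 3) signals a first-shifting-theorem factor e^(3t).
Since L{sin(4t)} = 4/(s^2 + 16), the inverse is e^(3*t)*sin(4*t).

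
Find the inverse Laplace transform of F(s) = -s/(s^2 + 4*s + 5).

2*exp(-2*t)*sin(t) - exp(-2*t)*cos(t)

Complete the square in the denominator: s^2 + 4*s + 5 = (s + 2)^2 + 1^2.
Split the numerator to match: -s = -1·(s + 2) + 2·1.
Invert each term: -1·(s + 2)/((s + 2)^2 + 1) ↔ -e^(-2t)cos(t); 2·1/((s + 2)^2 + 1) ↔ 2e^(-2t)sin(t).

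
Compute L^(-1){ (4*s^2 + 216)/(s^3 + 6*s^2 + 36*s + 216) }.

sin(6*t) - cos(6*t) + 5*exp(-6*t)

Factor the denominator: s^3 + 6*s^2 + 36*s + 216 = (s + 6)*(s^2 + 36).
Partial fraction decomposition gives [5/(s + 6)] + [-s/(s^2 + 36)] + [6/(s^2 + 36)].
Invert each term: 5/(s + 6) ↔ 5e^(-6t); -1·s/(s^2 + 36) ↔ -cos(6t); 1·6/(s^2 + 36) ↔ sin(6t).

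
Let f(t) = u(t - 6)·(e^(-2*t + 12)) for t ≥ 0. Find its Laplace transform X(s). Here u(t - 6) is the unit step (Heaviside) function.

X(s) = exp(-6*s)/(s + 2)

By the second shifting theorem, L{u(t - c)·g(t - c)} = e^(-cs)·G(s) with c = 6 and G(s) = L{g(t)}.
L{e^(-2t)} = 1/(s + 2).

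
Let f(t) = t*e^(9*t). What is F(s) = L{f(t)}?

L{e^(9t)} = 1/(s - 9).
Then apply L{t·g(t)} = -d/ds[G(s)] with G(s) = 1/(s - 9):
differentiating 1 time and applying the sign gives (s - 9)^(-2).

F(s) = (s - 9)^(-2)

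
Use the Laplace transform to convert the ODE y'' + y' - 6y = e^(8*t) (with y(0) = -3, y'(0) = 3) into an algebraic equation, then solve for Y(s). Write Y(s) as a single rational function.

Y(s) = (-3*s^2 + 24*s + 1)/(s^3 - 7*s^2 - 14*s + 48)

Transform both sides with L{·}.
With L{y''} = s^2 Y - s·y(0) - y'(0) and L{y'} = sY - y(0), with y(0) = -3, y'(0) = 3: the LHS transforms to (s^2 + s - 6)Y - (-3*s).
The right side is L{e^(8*t)} = 1/(s - 8).
So (s^2 + s - 6)Y = 1/(s - 8) + (-3*s).
Solve for Y(s) and write it as one ratio of polynomials.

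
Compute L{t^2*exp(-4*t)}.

L{e^(-4t)} = 1/(s + 4).
Then apply L{t^2·g(t)} = (-1)^2 d^2/ds^2[G(s)] with G(s) = 1/(s + 4):
differentiating 2 times and applying the sign gives 2/(s + 4)^3.

2/(s + 4)^3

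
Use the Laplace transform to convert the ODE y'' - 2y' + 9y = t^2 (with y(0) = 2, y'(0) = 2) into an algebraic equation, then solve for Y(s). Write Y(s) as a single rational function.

Laplace-transform each side.
With L{y''} = s^2 Y - s·y(0) - y'(0) and L{y'} = sY - y(0), with y(0) = 2, y'(0) = 2: the LHS transforms to (s^2 - 2*s + 9)Y - (2*s - 2).
The right side is L{t^2} = 2/s^3.
So (s^2 - 2*s + 9)Y = 2/s^3 + (2*s - 2).
Isolate Y and clear denominators.

Y(s) = (2*s^4 - 2*s^3 + 2)/(s^5 - 2*s^4 + 9*s^3)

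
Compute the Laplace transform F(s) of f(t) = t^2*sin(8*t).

F(s) = 16*(3*s^2 - 64)/(s^2 + 64)^3

L{sin(8t)} = 8/(s^2 + 64).
Then apply L{t^2·g(t)} = (-1)^2 d^2/ds^2[G(s)] with G(s) = 8/(s^2 + 64):
differentiating 2 times and applying the sign gives 16*(3*s^2 - 64)/(s^2 + 64)^3.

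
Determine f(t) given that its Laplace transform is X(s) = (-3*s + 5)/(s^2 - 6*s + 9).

f(t) = -4*t*exp(3*t) - 3*exp(3*t)

Factor the denominator: s^2 - 6*s + 9 = (s - 3)^2.
Partial fraction decomposition gives [-3/(s - 3)] + [-4/(s - 3)^2].
Invert each term: -3/(s - 3) ↔ -3e^(3t); -4/(s - 3)^2 ↔ -4t·e^(3t).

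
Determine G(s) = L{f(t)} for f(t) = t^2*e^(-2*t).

G(s) = 2/(s + 2)^3

L{e^(-2t)} = 1/(s + 2).
Then apply L{t^2·g(t)} = (-1)^2 d^2/ds^2[H(s)] with H(s) = 1/(s + 2):
differentiating 2 times and applying the sign gives 2/(s + 2)^3.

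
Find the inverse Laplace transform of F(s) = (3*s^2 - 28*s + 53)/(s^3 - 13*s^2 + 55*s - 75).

-6*t*exp(5*t) + 4*exp(5*t) - exp(3*t)

Factor the denominator: s^3 - 13*s^2 + 55*s - 75 = (s - 5)^2*(s - 3).
Partial fraction decomposition gives [4/(s - 5)] + [-6/(s - 5)^2] + [-1/(s - 3)].
Invert each term: 4/(s - 5) ↔ 4e^(5t); -6/(s - 5)^2 ↔ -6t·e^(5t); -1/(s - 3) ↔ -e^(3t).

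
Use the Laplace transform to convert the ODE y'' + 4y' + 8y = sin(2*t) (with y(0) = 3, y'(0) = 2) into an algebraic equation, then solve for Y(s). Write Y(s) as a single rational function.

Y(s) = (3*s^3 + 14*s^2 + 12*s + 58)/(s^4 + 4*s^3 + 12*s^2 + 16*s + 32)

Apply the Laplace transform to the equation.
The derivative rules (L{y''} = s^2 Y - s·y(0) - y'(0) and L{y'} = sY - y(0), with y(0) = 3, y'(0) = 2) turn the left side into (s^2 + 4*s + 8)Y - (3*s + 14).
The right side is L{sin(2*t)} = 2/(s^2 + 4).
So (s^2 + 4*s + 8)Y = 2/(s^2 + 4) + (3*s + 14).
Isolate Y and clear denominators.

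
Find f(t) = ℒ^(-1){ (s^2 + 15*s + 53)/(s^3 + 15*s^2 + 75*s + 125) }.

Factor the denominator: s^3 + 15*s^2 + 75*s + 125 = (s + 5)^3.
Partial fraction decomposition gives [1/(s + 5)] + [5/(s + 5)^2] + [3/(s + 5)^3].
Invert each term: 1/(s + 5) ↔ e^(-5t); 5/(s + 5)^2 ↔ 5t·e^(-5t); 3/(s + 5)^3 ↔ (3/2)t^2·e^(-5t).

f(t) = 3*t^2*exp(-5*t)/2 + 5*t*exp(-5*t) + exp(-5*t)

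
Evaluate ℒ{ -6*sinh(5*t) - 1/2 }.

-30/(s^2 - 25) - 1/(2*s)

The transform is linear, so treat each term independently.
L{-1/2} = (-1/2)/s; (-6)·[L{sinh(5t)} = 5/(s^2 - 25)].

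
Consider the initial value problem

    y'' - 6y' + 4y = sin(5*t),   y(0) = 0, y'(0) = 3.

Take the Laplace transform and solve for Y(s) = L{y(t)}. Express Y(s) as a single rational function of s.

Apply the Laplace transform to the equation.
The derivative rules (L{y''} = s^2 Y - s·y(0) - y'(0) and L{y'} = sY - y(0), with y(0) = 0, y'(0) = 3) turn the left side into (s^2 - 6*s + 4)Y - (3).
The right side is L{sin(5*t)} = 5/(s^2 + 25).
So (s^2 - 6*s + 4)Y = 5/(s^2 + 25) + (3).
Solve for Y(s) and write it as one ratio of polynomials.

Y(s) = (3*s^2 + 80)/(s^4 - 6*s^3 + 29*s^2 - 150*s + 100)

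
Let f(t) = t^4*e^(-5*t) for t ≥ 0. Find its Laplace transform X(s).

X(s) = 24/(s + 5)^5

L{t^4} = 4!/s^5 = 24/s^5.
By the first shifting theorem, multiplying by e^(-5t) replaces s with s + 5.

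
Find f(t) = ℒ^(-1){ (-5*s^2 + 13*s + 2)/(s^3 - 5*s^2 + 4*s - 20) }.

f(t) = -2*exp(5*t) - sin(2*t) - 3*cos(2*t)

Factor the denominator: s^3 - 5*s^2 + 4*s - 20 = (s - 5)*(s^2 + 4).
Partial fraction decomposition gives [-2/(s - 5)] + [-3*s/(s^2 + 4)] + [-2/(s^2 + 4)].
Invert each term: -2/(s - 5) ↔ -2e^(5t); -3·s/(s^2 + 4) ↔ -3cos(2t); -1·2/(s^2 + 4) ↔ -sin(2t).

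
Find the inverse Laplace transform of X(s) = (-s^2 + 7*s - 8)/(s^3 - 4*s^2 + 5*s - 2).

Factor the denominator: s^3 - 4*s^2 + 5*s - 2 = (s - 2)*(s - 1)^2.
Partial fraction decomposition gives [-3/(s - 1)] + [2/(s - 1)^2] + [2/(s - 2)].
Invert each term: -3/(s - 1) ↔ -3e^(t); 2/(s - 1)^2 ↔ 2t·e^(t); 2/(s - 2) ↔ 2e^(2t).

2*t*exp(t) + 2*exp(2*t) - 3*exp(t)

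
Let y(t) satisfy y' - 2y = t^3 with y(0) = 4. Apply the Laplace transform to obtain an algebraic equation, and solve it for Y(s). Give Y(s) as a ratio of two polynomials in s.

Y(s) = (4*s^4 + 6)/(s^5 - 2*s^4)

Transform both sides with L{·}.
Using L{y'} = sY - y(0) = sY - 4, the left side becomes (s - 2)Y - (4).
The right side is L{t^3} = 6/s^4.
So (s - 2)Y = 6/s^4 + (4).
Isolate Y and clear denominators.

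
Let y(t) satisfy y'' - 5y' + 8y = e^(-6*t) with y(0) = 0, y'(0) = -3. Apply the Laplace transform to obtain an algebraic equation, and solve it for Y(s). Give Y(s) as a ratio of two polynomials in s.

Transform both sides with L{·}.
With L{y''} = s^2 Y - s·y(0) - y'(0) and L{y'} = sY - y(0), with y(0) = 0, y'(0) = -3: the LHS transforms to (s^2 - 5*s + 8)Y - (-3).
The right side is L{e^(-6*t)} = 1/(s + 6).
So (s^2 - 5*s + 8)Y = 1/(s + 6) + (-3).
Divide through and combine into a single rational function.

Y(s) = (-3*s - 17)/(s^3 + s^2 - 22*s + 48)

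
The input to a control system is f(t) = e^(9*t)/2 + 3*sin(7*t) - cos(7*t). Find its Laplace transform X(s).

Apply the Laplace transform termwise.
(1/2)·[L{e^(9t)} = 1/(s - 9)]; (3)·[L{sin(7t)} = 7/(s^2 + 49)]; (-1)·[L{cos(7t)} = s/(s^2 + 49)].

X(s) = -s/(s^2 + 49) + 21/(s^2 + 49) + 1/(2*(s - 9))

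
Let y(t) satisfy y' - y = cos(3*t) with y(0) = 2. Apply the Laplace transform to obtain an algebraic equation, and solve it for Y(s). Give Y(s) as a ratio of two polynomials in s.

Transform both sides with L{·}.
The derivative rules (L{y'} = sY - y(0) = sY - 2) turn the left side into (s - 1)Y - (2).
The right side is L{cos(3*t)} = s/(s^2 + 9).
So (s - 1)Y = s/(s^2 + 9) + (2).
Divide through and combine into a single rational function.

Y(s) = (2*s^2 + s + 18)/(s^3 - s^2 + 9*s - 9)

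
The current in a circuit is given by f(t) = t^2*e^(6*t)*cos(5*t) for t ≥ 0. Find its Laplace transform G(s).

L{cos(5t)} = s/(s^2 + 25).
Multiplying by e^(6t) shifts s → s - 6, so L{e^(6*t)*cos(5*t)} = (s - 6)/((s - 6)^2 + 25).
Then apply L{t^2·g(t)} = (-1)^2 d^2/ds^2[H(s)] with H(s) = (s - 6)/((s - 6)^2 + 25):
differentiating 2 times and applying the sign gives 2*(s - 6)*(s^2 - 12*s - 39)/(s^2 - 12*s + 61)^3.

G(s) = 2*(s - 6)*(s^2 - 12*s - 39)/(s^2 - 12*s + 61)^3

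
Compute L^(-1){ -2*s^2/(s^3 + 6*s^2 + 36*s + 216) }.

Factor the denominator: s^3 + 6*s^2 + 36*s + 216 = (s + 6)*(s^2 + 36).
Partial fraction decomposition gives [-1/(s + 6)] + [-s/(s^2 + 36)] + [6/(s^2 + 36)].
Invert each term: -1/(s + 6) ↔ -e^(-6t); -1·s/(s^2 + 36) ↔ -cos(6t); 1·6/(s^2 + 36) ↔ sin(6t).

sin(6*t) - cos(6*t) - exp(-6*t)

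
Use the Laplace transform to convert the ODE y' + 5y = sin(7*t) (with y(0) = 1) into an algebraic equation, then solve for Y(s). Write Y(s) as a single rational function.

Transform both sides with L{·}.
The derivative rules (L{y'} = sY - y(0) = sY - 1) turn the left side into (s + 5)Y - (1).
The right side is L{sin(7*t)} = 7/(s^2 + 49).
So (s + 5)Y = 7/(s^2 + 49) + (1).
Divide through and combine into a single rational function.

Y(s) = (s^2 + 56)/(s^3 + 5*s^2 + 49*s + 245)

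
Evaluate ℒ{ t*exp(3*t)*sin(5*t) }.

L{sin(5t)} = 5/(s^2 + 25).
Multiplying by e^(3t) shifts s → s - 3, so L{exp(3*t)*sin(5*t)} = 5/((s - 3)^2 + 25).
Then apply L{t·g(t)} = -d/ds[G(s)] with G(s) = 5/((s - 3)^2 + 25):
differentiating 1 time and applying the sign gives 10*(s - 3)/(s^2 - 6*s + 34)^2.

10*(s - 3)/(s^2 - 6*s + 34)^2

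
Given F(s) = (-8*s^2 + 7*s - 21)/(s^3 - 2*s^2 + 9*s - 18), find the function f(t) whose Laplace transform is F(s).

f(t) = -3*exp(2*t) - sin(3*t) - 5*cos(3*t)

Factor the denominator: s^3 - 2*s^2 + 9*s - 18 = (s - 2)*(s^2 + 9).
Partial fraction decomposition gives [-3/(s - 2)] + [-5*s/(s^2 + 9)] + [-3/(s^2 + 9)].
Invert each term: -3/(s - 2) ↔ -3e^(2t); -5·s/(s^2 + 9) ↔ -5cos(3t); -1·3/(s^2 + 9) ↔ -sin(3t).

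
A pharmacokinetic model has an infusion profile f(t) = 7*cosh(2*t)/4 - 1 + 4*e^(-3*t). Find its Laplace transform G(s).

By linearity of the Laplace transform, transform each term separately.
L{-1} = -1/s; (7/4)·[L{cosh(2t)} = s/(s^2 - 4)]; (4)·[L{e^(-3t)} = 1/(s + 3)].

G(s) = 7*s/(4*(s^2 - 4)) + 4/(s + 3) - 1/s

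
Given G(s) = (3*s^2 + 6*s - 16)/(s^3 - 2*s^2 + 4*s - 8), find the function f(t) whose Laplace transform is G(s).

Factor the denominator: s^3 - 2*s^2 + 4*s - 8 = (s - 2)*(s^2 + 4).
Partial fraction decomposition gives [1/(s - 2)] + [2*s/(s^2 + 4)] + [10/(s^2 + 4)].
Invert each term: 1/(s - 2) ↔ e^(2t); 2·s/(s^2 + 4) ↔ 2cos(2t); 5·2/(s^2 + 4) ↔ 5sin(2t).

f(t) = exp(2*t) + 5*sin(2*t) + 2*cos(2*t)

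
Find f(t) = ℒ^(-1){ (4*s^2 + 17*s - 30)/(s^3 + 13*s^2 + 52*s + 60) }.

f(t) = -4*exp(-2*t) + 5*exp(-5*t) + 3*exp(-6*t)

Factor the denominator: s^3 + 13*s^2 + 52*s + 60 = (s + 2)*(s + 5)*(s + 6).
Partial fraction decomposition gives [3/(s + 6)] + [-4/(s + 2)] + [5/(s + 5)].
Invert each term: 3/(s + 6) ↔ 3e^(-6t); -4/(s + 2) ↔ -4e^(-2t); 5/(s + 5) ↔ 5e^(-5t).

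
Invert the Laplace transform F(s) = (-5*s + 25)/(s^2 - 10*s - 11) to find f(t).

f(t) = -5*exp(5*t)*cosh(6*t)

Rewrite the denominator: s^2 - 10*s - 11 = (s - 5)^2 - 36.
The form in (s - 5) signals a first-shifting-theorem factor e^(5t).
Since L{cosh(6t)} = s/(s^2 - 36), the inverse is e^(5*t)*cosh(6*t), scaled by -5.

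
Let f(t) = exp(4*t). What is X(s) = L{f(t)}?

X(s) = 1/(s - 4)

L{e^(4t)} = 1/(s - 4).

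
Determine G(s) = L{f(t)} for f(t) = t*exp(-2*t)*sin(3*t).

L{sin(3t)} = 3/(s^2 + 9).
Multiplying by e^(-2t) shifts s → s + 2, so L{exp(-2*t)*sin(3*t)} = 3/((s + 2)^2 + 9).
Then apply L{t·g(t)} = -d/ds[H(s)] with H(s) = 3/((s + 2)^2 + 9):
differentiating 1 time and applying the sign gives 6*(s + 2)/(s^2 + 4*s + 13)^2.

G(s) = 6*(s + 2)/(s^2 + 4*s + 13)^2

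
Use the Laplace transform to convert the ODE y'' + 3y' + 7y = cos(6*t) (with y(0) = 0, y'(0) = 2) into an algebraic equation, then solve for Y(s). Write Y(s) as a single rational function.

Y(s) = (2*s^2 + s + 72)/(s^4 + 3*s^3 + 43*s^2 + 108*s + 252)

Laplace-transform each side.
Using L{y''} = s^2 Y - s·y(0) - y'(0) and L{y'} = sY - y(0), with y(0) = 0, y'(0) = 2, the left side becomes (s^2 + 3*s + 7)Y - (2).
The right side is L{cos(6*t)} = s/(s^2 + 36).
So (s^2 + 3*s + 7)Y = s/(s^2 + 36) + (2).
Isolate Y and clear denominators.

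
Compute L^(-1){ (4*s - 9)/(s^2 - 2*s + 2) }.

Complete the square in the denominator: s^2 - 2*s + 2 = (s - 1)^2 + 1^2.
Split the numerator to match: 4*s - 9 = 4·(s - 1) - 5·1.
Invert each term: 4·(s - 1)/((s - 1)^2 + 1) ↔ 4e^(t)cos(t); -5·1/((s - 1)^2 + 1) ↔ -5e^(t)sin(t).

-5*exp(t)*sin(t) + 4*exp(t)*cos(t)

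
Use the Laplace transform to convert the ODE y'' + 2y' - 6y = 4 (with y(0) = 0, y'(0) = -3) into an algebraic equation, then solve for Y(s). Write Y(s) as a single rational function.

Y(s) = (-3*s + 4)/(s^3 + 2*s^2 - 6*s)

Laplace-transform each side.
The derivative rules (L{y''} = s^2 Y - s·y(0) - y'(0) and L{y'} = sY - y(0), with y(0) = 0, y'(0) = -3) turn the left side into (s^2 + 2*s - 6)Y - (-3).
The right side is L{4} = 4/s.
So (s^2 + 2*s - 6)Y = 4/s + (-3).
Divide through and combine into a single rational function.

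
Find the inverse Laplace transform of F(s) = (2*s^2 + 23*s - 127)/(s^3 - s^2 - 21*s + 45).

Factor the denominator: s^3 - s^2 - 21*s + 45 = (s - 3)^2*(s + 5).
Partial fraction decomposition gives [5/(s - 3)] + [-5/(s - 3)^2] + [-3/(s + 5)].
Invert each term: 5/(s - 3) ↔ 5e^(3t); -5/(s - 3)^2 ↔ -5t·e^(3t); -3/(s + 5) ↔ -3e^(-5t).

-5*t*exp(3*t) + 5*exp(3*t) - 3*exp(-5*t)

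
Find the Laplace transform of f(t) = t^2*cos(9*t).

2*s*(s^2 - 243)/(s^2 + 81)^3

L{cos(9t)} = s/(s^2 + 81).
Then apply L{t^2·g(t)} = (-1)^2 d^2/ds^2[H(s)] with H(s) = s/(s^2 + 81):
differentiating 2 times and applying the sign gives 2*s*(s^2 - 243)/(s^2 + 81)^3.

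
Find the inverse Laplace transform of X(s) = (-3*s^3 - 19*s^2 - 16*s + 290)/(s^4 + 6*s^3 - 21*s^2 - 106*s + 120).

-exp(4*t) - 2*exp(t) + 5*exp(-5*t) - 5*exp(-6*t)

Factor the denominator: s^4 + 6*s^3 - 21*s^2 - 106*s + 120 = (s - 4)*(s - 1)*(s + 5)*(s + 6).
Partial fraction decomposition gives [-5/(s + 6)] + [-2/(s - 1)] + [5/(s + 5)] + [-1/(s - 4)].
Invert each term: -5/(s + 6) ↔ -5e^(-6t); -2/(s - 1) ↔ -2e^(t); 5/(s + 5) ↔ 5e^(-5t); -1/(s - 4) ↔ -e^(4t).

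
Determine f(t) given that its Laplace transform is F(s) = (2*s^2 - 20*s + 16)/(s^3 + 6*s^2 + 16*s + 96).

Factor the denominator: s^3 + 6*s^2 + 16*s + 96 = (s + 6)*(s^2 + 16).
Partial fraction decomposition gives [4/(s + 6)] + [-2*s/(s^2 + 16)] + [-8/(s^2 + 16)].
Invert each term: 4/(s + 6) ↔ 4e^(-6t); -2·s/(s^2 + 16) ↔ -2cos(4t); -2·4/(s^2 + 16) ↔ -2sin(4t).

f(t) = -2*sin(4*t) - 2*cos(4*t) + 4*exp(-6*t)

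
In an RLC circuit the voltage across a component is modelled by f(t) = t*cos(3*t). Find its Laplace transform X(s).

X(s) = (s - 3)*(s + 3)/(s^2 + 9)^2

L{cos(3t)} = s/(s^2 + 9).
Then apply L{t·g(t)} = -d/ds[G(s)] with G(s) = s/(s^2 + 9):
differentiating 1 time and applying the sign gives (s - 3)*(s + 3)/(s^2 + 9)^2.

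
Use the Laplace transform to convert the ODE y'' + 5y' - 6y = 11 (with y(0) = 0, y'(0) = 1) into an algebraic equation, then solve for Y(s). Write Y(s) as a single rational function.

Apply the Laplace transform to the equation.
The derivative rules (L{y''} = s^2 Y - s·y(0) - y'(0) and L{y'} = sY - y(0), with y(0) = 0, y'(0) = 1) turn the left side into (s^2 + 5*s - 6)Y - (1).
The right side is L{11} = 11/s.
So (s^2 + 5*s - 6)Y = 11/s + (1).
Solve for Y(s) and write it as one ratio of polynomials.

Y(s) = (s + 11)/(s^3 + 5*s^2 - 6*s)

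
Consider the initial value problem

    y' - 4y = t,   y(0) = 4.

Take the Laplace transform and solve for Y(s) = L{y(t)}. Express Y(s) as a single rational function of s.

Transform both sides with L{·}.
Using L{y'} = sY - y(0) = sY - 4, the left side becomes (s - 4)Y - (4).
The right side is L{t} = s^(-2).
So (s - 4)Y = s^(-2) + (4).
Solve for Y(s) and write it as one ratio of polynomials.

Y(s) = (4*s^2 + 1)/(s^3 - 4*s^2)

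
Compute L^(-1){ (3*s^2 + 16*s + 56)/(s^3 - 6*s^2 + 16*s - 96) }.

5*exp(6*t) + sin(4*t) - 2*cos(4*t)

Factor the denominator: s^3 - 6*s^2 + 16*s - 96 = (s - 6)*(s^2 + 16).
Partial fraction decomposition gives [5/(s - 6)] + [-2*s/(s^2 + 16)] + [4/(s^2 + 16)].
Invert each term: 5/(s - 6) ↔ 5e^(6t); -2·s/(s^2 + 16) ↔ -2cos(4t); 1·4/(s^2 + 16) ↔ sin(4t).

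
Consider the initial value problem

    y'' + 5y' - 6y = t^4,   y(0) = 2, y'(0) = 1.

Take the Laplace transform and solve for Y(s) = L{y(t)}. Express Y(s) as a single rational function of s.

Y(s) = (2*s^6 + 11*s^5 + 24)/(s^7 + 5*s^6 - 6*s^5)

Laplace-transform each side.
With L{y''} = s^2 Y - s·y(0) - y'(0) and L{y'} = sY - y(0), with y(0) = 2, y'(0) = 1: the LHS transforms to (s^2 + 5*s - 6)Y - (2*s + 11).
The right side is L{t^4} = 24/s^5.
So (s^2 + 5*s - 6)Y = 24/s^5 + (2*s + 11).
Solve for Y(s) and write it as one ratio of polynomials.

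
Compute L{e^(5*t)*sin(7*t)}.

L{sin(7t)} = 7/(s^2 + 49).
By the first shifting theorem, multiplying by e^(5t) replaces s with s - 5.

7/((s - 5)^2 + 49)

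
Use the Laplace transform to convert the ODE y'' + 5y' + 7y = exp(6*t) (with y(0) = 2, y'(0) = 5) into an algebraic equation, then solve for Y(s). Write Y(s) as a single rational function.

Y(s) = (2*s^2 + 3*s - 89)/(s^3 - s^2 - 23*s - 42)

Take the Laplace transform of both sides.
With L{y''} = s^2 Y - s·y(0) - y'(0) and L{y'} = sY - y(0), with y(0) = 2, y'(0) = 5: the LHS transforms to (s^2 + 5*s + 7)Y - (2*s + 15).
The right side is L{exp(6*t)} = 1/(s - 6).
So (s^2 + 5*s + 7)Y = 1/(s - 6) + (2*s + 15).
Isolate Y and clear denominators.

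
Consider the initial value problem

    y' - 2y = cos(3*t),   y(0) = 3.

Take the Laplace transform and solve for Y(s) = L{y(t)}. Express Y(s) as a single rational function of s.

Apply the Laplace transform to the equation.
With L{y'} = sY - y(0) = sY - 3: the LHS transforms to (s - 2)Y - (3).
The right side is L{cos(3*t)} = s/(s^2 + 9).
So (s - 2)Y = s/(s^2 + 9) + (3).
Divide through and combine into a single rational function.

Y(s) = (3*s^2 + s + 27)/(s^3 - 2*s^2 + 9*s - 18)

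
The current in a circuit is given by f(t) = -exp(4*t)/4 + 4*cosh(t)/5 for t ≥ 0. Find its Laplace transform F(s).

F(s) = 4*s/(5*(s^2 - 1)) - 1/(4*(s - 4))

By linearity of the Laplace transform, transform each term separately.
(-1/4)·[L{e^(4t)} = 1/(s - 4)]; (4/5)·[L{cosh(t)} = s/(s^2 - 1)].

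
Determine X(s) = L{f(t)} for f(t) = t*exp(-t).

L{e^(-t)} = 1/(s + 1).
Then apply L{t·g(t)} = -d/ds[G(s)] with G(s) = 1/(s + 1):
differentiating 1 time and applying the sign gives (s + 1)^(-2).

X(s) = (s + 1)^(-2)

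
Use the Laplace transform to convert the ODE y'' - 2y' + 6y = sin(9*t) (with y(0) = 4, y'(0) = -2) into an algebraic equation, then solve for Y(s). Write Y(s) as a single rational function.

Y(s) = (4*s^3 - 10*s^2 + 324*s - 801)/(s^4 - 2*s^3 + 87*s^2 - 162*s + 486)

Laplace-transform each side.
With L{y''} = s^2 Y - s·y(0) - y'(0) and L{y'} = sY - y(0), with y(0) = 4, y'(0) = -2: the LHS transforms to (s^2 - 2*s + 6)Y - (4*s - 10).
The right side is L{sin(9*t)} = 9/(s^2 + 81).
So (s^2 - 2*s + 6)Y = 9/(s^2 + 81) + (4*s - 10).
Isolate Y and clear denominators.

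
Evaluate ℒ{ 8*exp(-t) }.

8/(s + 1)

L{8} = 8/s.
By the first shifting theorem, multiplying by e^(-t) replaces s with s + 1.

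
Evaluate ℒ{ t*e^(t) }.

(s - 1)^(-2)

L{e^(t)} = 1/(s - 1).
Then apply L{t·g(t)} = -d/ds[H(s)] with H(s) = 1/(s - 1):
differentiating 1 time and applying the sign gives (s - 1)^(-2).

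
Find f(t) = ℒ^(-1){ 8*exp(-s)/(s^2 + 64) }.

The factor e^(-s) signals a time shift by c = 1 (second shifting theorem).
L{sin(8t)} = 8/(s^2 + 64), so L^-1{8/(s^2 + 64)} = sin(8*t).
Hence the inverse is u(t - 1) times that function evaluated at t - 1.

f(t) = Heaviside(t - 1)*(sin(8*t - 8))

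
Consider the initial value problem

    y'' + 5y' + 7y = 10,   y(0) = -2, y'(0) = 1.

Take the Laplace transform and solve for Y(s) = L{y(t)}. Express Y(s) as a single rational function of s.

Y(s) = (-2*s^2 - 9*s + 10)/(s^3 + 5*s^2 + 7*s)

Apply the Laplace transform to the equation.
Using L{y''} = s^2 Y - s·y(0) - y'(0) and L{y'} = sY - y(0), with y(0) = -2, y'(0) = 1, the left side becomes (s^2 + 5*s + 7)Y - (-2*s - 9).
The right side is L{10} = 10/s.
So (s^2 + 5*s + 7)Y = 10/s + (-2*s - 9).
Isolate Y and clear denominators.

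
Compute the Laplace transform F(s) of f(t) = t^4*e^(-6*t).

F(s) = 24/(s + 6)^5

L{t^4} = 4!/s^5 = 24/s^5.
By the first shifting theorem, multiplying by e^(-6t) replaces s with s + 6.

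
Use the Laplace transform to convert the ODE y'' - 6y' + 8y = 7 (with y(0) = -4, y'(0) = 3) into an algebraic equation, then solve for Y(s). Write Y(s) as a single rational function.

Y(s) = (-4*s^2 + 27*s + 7)/(s^3 - 6*s^2 + 8*s)

Apply the Laplace transform to the equation.
Using L{y''} = s^2 Y - s·y(0) - y'(0) and L{y'} = sY - y(0), with y(0) = -4, y'(0) = 3, the left side becomes (s^2 - 6*s + 8)Y - (-4*s + 27).
The right side is L{7} = 7/s.
So (s^2 - 6*s + 8)Y = 7/s + (-4*s + 27).
Divide through and combine into a single rational function.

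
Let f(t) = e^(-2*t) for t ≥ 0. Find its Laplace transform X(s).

L{e^(-2t)} = 1/(s + 2).

X(s) = 1/(s + 2)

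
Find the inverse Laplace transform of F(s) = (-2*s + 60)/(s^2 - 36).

4*exp(6*t) - 6*exp(-6*t)

Factor the denominator: s^2 - 36 = (s - 6)*(s + 6).
Partial fraction decomposition gives [-6/(s + 6)] + [4/(s - 6)].
Invert each term: -6/(s + 6) ↔ -6e^(-6t); 4/(s - 6) ↔ 4e^(6t).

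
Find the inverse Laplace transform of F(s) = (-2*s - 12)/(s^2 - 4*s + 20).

Complete the square in the denominator: s^2 - 4*s + 20 = (s - 2)^2 + 4^2.
Split the numerator to match: -2*s - 12 = -2·(s - 2) - 4·4.
Invert each term: -2·(s - 2)/((s - 2)^2 + 16) ↔ -2e^(2t)cos(4t); -4·4/((s - 2)^2 + 16) ↔ -4e^(2t)sin(4t).

-4*exp(2*t)*sin(4*t) - 2*exp(2*t)*cos(4*t)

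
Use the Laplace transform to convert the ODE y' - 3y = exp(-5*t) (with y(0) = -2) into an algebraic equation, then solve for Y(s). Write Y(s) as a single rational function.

Laplace-transform each side.
Using L{y'} = sY - y(0) = sY - (-2), the left side becomes (s - 3)Y - (-2).
The right side is L{exp(-5*t)} = 1/(s + 5).
So (s - 3)Y = 1/(s + 5) + (-2).
Isolate Y and clear denominators.

Y(s) = (-2*s - 9)/(s^2 + 2*s - 15)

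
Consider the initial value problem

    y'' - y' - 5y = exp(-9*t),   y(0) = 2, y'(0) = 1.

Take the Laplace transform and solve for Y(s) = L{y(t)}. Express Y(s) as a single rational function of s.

Take the Laplace transform of both sides.
Using L{y''} = s^2 Y - s·y(0) - y'(0) and L{y'} = sY - y(0), with y(0) = 2, y'(0) = 1, the left side becomes (s^2 - s - 5)Y - (2*s - 1).
The right side is L{exp(-9*t)} = 1/(s + 9).
So (s^2 - s - 5)Y = 1/(s + 9) + (2*s - 1).
Divide through and combine into a single rational function.

Y(s) = (2*s^2 + 17*s - 8)/(s^3 + 8*s^2 - 14*s - 45)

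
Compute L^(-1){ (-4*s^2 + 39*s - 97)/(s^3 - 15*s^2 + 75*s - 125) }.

-t^2*exp(5*t) - t*exp(5*t) - 4*exp(5*t)

Factor the denominator: s^3 - 15*s^2 + 75*s - 125 = (s - 5)^3.
Partial fraction decomposition gives [-4/(s - 5)] + [-1/(s - 5)^2] + [-2/(s - 5)^3].
Invert each term: -4/(s - 5) ↔ -4e^(5t); -1/(s - 5)^2 ↔ -t·e^(5t); -2/(s - 5)^3 ↔ (-1)t^2·e^(5t).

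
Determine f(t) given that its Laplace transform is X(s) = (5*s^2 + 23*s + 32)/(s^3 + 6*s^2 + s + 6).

Factor the denominator: s^3 + 6*s^2 + s + 6 = (s + 6)*(s^2 + 1).
Partial fraction decomposition gives [2/(s + 6)] + [3*s/(s^2 + 1)] + [5/(s^2 + 1)].
Invert each term: 2/(s + 6) ↔ 2e^(-6t); 3·s/(s^2 + 1) ↔ 3cos(t); 5·1/(s^2 + 1) ↔ 5sin(t).

f(t) = 5*sin(t) + 3*cos(t) + 2*exp(-6*t)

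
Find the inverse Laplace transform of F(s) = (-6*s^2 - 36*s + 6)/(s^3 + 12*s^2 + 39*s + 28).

Factor the denominator: s^3 + 12*s^2 + 39*s + 28 = (s + 1)*(s + 4)*(s + 7).
Partial fraction decomposition gives [2/(s + 1)] + [-6/(s + 4)] + [-2/(s + 7)].
Invert each term: 2/(s + 1) ↔ 2e^(-t); -6/(s + 4) ↔ -6e^(-4t); -2/(s + 7) ↔ -2e^(-7t).

2*exp(-t) - 6*exp(-4*t) - 2*exp(-7*t)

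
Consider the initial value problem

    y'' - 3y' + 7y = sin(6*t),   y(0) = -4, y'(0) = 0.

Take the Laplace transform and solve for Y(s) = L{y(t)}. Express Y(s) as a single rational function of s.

Y(s) = (-4*s^3 + 12*s^2 - 144*s + 438)/(s^4 - 3*s^3 + 43*s^2 - 108*s + 252)

Transform both sides with L{·}.
With L{y''} = s^2 Y - s·y(0) - y'(0) and L{y'} = sY - y(0), with y(0) = -4, y'(0) = 0: the LHS transforms to (s^2 - 3*s + 7)Y - (-4*s + 12).
The right side is L{sin(6*t)} = 6/(s^2 + 36).
So (s^2 - 3*s + 7)Y = 6/(s^2 + 36) + (-4*s + 12).
Divide through and combine into a single rational function.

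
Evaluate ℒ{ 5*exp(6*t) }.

L{5} = 5/s.
By the first shifting theorem, multiplying by e^(6t) replaces s with s - 6.

5/(s - 6)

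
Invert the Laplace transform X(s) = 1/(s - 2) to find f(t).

f(t) = exp(2*t)

Since L{e^(2t)} = 1/(s - 2), the inverse is exp(2*t).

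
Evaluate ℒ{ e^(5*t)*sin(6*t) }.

6/((s - 5)^2 + 36)

L{sin(6t)} = 6/(s^2 + 36).
By the first shifting theorem, multiplying by e^(5t) replaces s with s - 5.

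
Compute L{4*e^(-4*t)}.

4/(s + 4)

L{4} = 4/s.
By the first shifting theorem, multiplying by e^(-4t) replaces s with s + 4.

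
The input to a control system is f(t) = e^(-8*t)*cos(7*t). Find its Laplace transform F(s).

F(s) = (s + 8)/((s + 8)^2 + 49)

L{cos(7t)} = s/(s^2 + 49).
By the first shifting theorem, multiplying by e^(-8t) replaces s with s + 8.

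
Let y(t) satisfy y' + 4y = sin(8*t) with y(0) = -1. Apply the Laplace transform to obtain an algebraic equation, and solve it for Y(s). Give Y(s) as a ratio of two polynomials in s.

Transform both sides with L{·}.
The derivative rules (L{y'} = sY - y(0) = sY - (-1)) turn the left side into (s + 4)Y - (-1).
The right side is L{sin(8*t)} = 8/(s^2 + 64).
So (s + 4)Y = 8/(s^2 + 64) + (-1).
Isolate Y and clear denominators.

Y(s) = (-s^2 - 56)/(s^3 + 4*s^2 + 64*s + 256)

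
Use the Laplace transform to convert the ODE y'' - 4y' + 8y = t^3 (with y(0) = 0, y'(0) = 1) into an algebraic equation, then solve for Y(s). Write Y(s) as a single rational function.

Transform both sides with L{·}.
Using L{y''} = s^2 Y - s·y(0) - y'(0) and L{y'} = sY - y(0), with y(0) = 0, y'(0) = 1, the left side becomes (s^2 - 4*s + 8)Y - (1).
The right side is L{t^3} = 6/s^4.
So (s^2 - 4*s + 8)Y = 6/s^4 + (1).
Solve for Y(s) and write it as one ratio of polynomials.

Y(s) = (s^4 + 6)/(s^6 - 4*s^5 + 8*s^4)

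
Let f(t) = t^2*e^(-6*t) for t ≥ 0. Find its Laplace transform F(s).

L{e^(-6t)} = 1/(s + 6).
Then apply L{t^2·g(t)} = (-1)^2 d^2/ds^2[G(s)] with G(s) = 1/(s + 6):
differentiating 2 times and applying the sign gives 2/(s + 6)^3.

F(s) = 2/(s + 6)^3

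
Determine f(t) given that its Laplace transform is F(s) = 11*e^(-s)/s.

f(t) = Heaviside(t - 1)*(11)

The factor e^(-s) signals a time shift by c = 1 (second shifting theorem).
L{11} = 11/s, so L^-1{11/s} = 11.
Hence the inverse is u(t - 1) times that function evaluated at t - 1.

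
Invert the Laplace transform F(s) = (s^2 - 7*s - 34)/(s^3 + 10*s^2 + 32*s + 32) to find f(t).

f(t) = -5*t*exp(-4*t) - 4*exp(-2*t) + 5*exp(-4*t)

Factor the denominator: s^3 + 10*s^2 + 32*s + 32 = (s + 2)*(s + 4)^2.
Partial fraction decomposition gives [5/(s + 4)] + [-5/(s + 4)^2] + [-4/(s + 2)].
Invert each term: 5/(s + 4) ↔ 5e^(-4t); -5/(s + 4)^2 ↔ -5t·e^(-4t); -4/(s + 2) ↔ -4e^(-2t).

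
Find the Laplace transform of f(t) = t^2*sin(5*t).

L{sin(5t)} = 5/(s^2 + 25).
Then apply L{t^2·g(t)} = (-1)^2 d^2/ds^2[G(s)] with G(s) = 5/(s^2 + 25):
differentiating 2 times and applying the sign gives 10*(3*s^2 - 25)/(s^2 + 25)^3.

10*(3*s^2 - 25)/(s^2 + 25)^3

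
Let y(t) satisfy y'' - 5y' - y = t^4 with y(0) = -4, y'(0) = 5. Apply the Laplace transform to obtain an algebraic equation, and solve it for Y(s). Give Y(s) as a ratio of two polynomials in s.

Laplace-transform each side.
Using L{y''} = s^2 Y - s·y(0) - y'(0) and L{y'} = sY - y(0), with y(0) = -4, y'(0) = 5, the left side becomes (s^2 - 5*s - 1)Y - (-4*s + 25).
The right side is L{t^4} = 24/s^5.
So (s^2 - 5*s - 1)Y = 24/s^5 + (-4*s + 25).
Solve for Y(s) and write it as one ratio of polynomials.

Y(s) = (-4*s^6 + 25*s^5 + 24)/(s^7 - 5*s^6 - s^5)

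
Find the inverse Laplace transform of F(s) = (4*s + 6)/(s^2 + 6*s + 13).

-3*exp(-3*t)*sin(2*t) + 4*exp(-3*t)*cos(2*t)

Complete the square in the denominator: s^2 + 6*s + 13 = (s + 3)^2 + 2^2.
Split the numerator to match: 4*s + 6 = 4·(s + 3) - 3·2.
Invert each term: 4·(s + 3)/((s + 3)^2 + 4) ↔ 4e^(-3t)cos(2t); -3·2/((s + 3)^2 + 4) ↔ -3e^(-3t)sin(2t).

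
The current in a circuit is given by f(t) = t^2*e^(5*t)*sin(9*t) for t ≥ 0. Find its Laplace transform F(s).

L{sin(9t)} = 9/(s^2 + 81).
Multiplying by e^(5t) shifts s → s - 5, so L{e^(5*t)*sin(9*t)} = 9/((s - 5)^2 + 81).
Then apply L{t^2·g(t)} = (-1)^2 d^2/ds^2[G(s)] with G(s) = 9/((s - 5)^2 + 81):
differentiating 2 times and applying the sign gives 54*(s^2 - 10*s - 2)/(s^2 - 10*s + 106)^3.

F(s) = 54*(s^2 - 10*s - 2)/(s^2 - 10*s + 106)^3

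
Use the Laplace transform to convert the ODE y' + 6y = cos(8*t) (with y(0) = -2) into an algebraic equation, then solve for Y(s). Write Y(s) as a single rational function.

Y(s) = (-2*s^2 + s - 128)/(s^3 + 6*s^2 + 64*s + 384)

Apply the Laplace transform to the equation.
The derivative rules (L{y'} = sY - y(0) = sY - (-2)) turn the left side into (s + 6)Y - (-2).
The right side is L{cos(8*t)} = s/(s^2 + 64).
So (s + 6)Y = s/(s^2 + 64) + (-2).
Isolate Y and clear denominators.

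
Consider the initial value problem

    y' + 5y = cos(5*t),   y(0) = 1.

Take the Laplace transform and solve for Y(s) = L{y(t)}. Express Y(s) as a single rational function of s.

Apply the Laplace transform to the equation.
Using L{y'} = sY - y(0) = sY - 1, the left side becomes (s + 5)Y - (1).
The right side is L{cos(5*t)} = s/(s^2 + 25).
So (s + 5)Y = s/(s^2 + 25) + (1).
Solve for Y(s) and write it as one ratio of polynomials.

Y(s) = (s^2 + s + 25)/(s^3 + 5*s^2 + 25*s + 125)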